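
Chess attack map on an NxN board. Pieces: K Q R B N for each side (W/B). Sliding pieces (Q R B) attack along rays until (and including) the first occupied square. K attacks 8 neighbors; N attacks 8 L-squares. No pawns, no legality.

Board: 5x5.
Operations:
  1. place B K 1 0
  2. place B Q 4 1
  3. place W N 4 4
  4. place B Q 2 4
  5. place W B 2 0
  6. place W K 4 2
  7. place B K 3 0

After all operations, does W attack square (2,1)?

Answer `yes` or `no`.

Op 1: place BK@(1,0)
Op 2: place BQ@(4,1)
Op 3: place WN@(4,4)
Op 4: place BQ@(2,4)
Op 5: place WB@(2,0)
Op 6: place WK@(4,2)
Op 7: place BK@(3,0)
Per-piece attacks for W:
  WB@(2,0): attacks (3,1) (4,2) (1,1) (0,2) [ray(1,1) blocked at (4,2)]
  WK@(4,2): attacks (4,3) (4,1) (3,2) (3,3) (3,1)
  WN@(4,4): attacks (3,2) (2,3)
W attacks (2,1): no

Answer: no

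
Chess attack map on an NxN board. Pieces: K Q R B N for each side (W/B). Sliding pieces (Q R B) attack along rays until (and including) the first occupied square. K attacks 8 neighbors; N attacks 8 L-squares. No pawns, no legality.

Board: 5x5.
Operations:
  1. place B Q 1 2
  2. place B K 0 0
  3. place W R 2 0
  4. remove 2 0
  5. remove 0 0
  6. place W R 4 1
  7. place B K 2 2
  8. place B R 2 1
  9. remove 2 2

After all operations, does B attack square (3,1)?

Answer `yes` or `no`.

Answer: yes

Derivation:
Op 1: place BQ@(1,2)
Op 2: place BK@(0,0)
Op 3: place WR@(2,0)
Op 4: remove (2,0)
Op 5: remove (0,0)
Op 6: place WR@(4,1)
Op 7: place BK@(2,2)
Op 8: place BR@(2,1)
Op 9: remove (2,2)
Per-piece attacks for B:
  BQ@(1,2): attacks (1,3) (1,4) (1,1) (1,0) (2,2) (3,2) (4,2) (0,2) (2,3) (3,4) (2,1) (0,3) (0,1) [ray(1,-1) blocked at (2,1)]
  BR@(2,1): attacks (2,2) (2,3) (2,4) (2,0) (3,1) (4,1) (1,1) (0,1) [ray(1,0) blocked at (4,1)]
B attacks (3,1): yes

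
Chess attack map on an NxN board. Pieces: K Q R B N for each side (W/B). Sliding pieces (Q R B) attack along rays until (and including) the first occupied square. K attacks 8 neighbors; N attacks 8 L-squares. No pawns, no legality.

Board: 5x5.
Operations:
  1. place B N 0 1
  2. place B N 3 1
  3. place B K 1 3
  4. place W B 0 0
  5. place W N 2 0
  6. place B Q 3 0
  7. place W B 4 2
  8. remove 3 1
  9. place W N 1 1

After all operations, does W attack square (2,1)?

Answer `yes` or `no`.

Op 1: place BN@(0,1)
Op 2: place BN@(3,1)
Op 3: place BK@(1,3)
Op 4: place WB@(0,0)
Op 5: place WN@(2,0)
Op 6: place BQ@(3,0)
Op 7: place WB@(4,2)
Op 8: remove (3,1)
Op 9: place WN@(1,1)
Per-piece attacks for W:
  WB@(0,0): attacks (1,1) [ray(1,1) blocked at (1,1)]
  WN@(1,1): attacks (2,3) (3,2) (0,3) (3,0)
  WN@(2,0): attacks (3,2) (4,1) (1,2) (0,1)
  WB@(4,2): attacks (3,3) (2,4) (3,1) (2,0) [ray(-1,-1) blocked at (2,0)]
W attacks (2,1): no

Answer: no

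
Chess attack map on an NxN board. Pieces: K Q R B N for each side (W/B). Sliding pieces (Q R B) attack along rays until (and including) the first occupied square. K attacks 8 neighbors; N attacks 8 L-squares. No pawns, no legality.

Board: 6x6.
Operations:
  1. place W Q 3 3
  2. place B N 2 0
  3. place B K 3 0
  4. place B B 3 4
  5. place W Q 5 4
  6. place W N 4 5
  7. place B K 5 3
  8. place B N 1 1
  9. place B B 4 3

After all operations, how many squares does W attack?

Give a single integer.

Op 1: place WQ@(3,3)
Op 2: place BN@(2,0)
Op 3: place BK@(3,0)
Op 4: place BB@(3,4)
Op 5: place WQ@(5,4)
Op 6: place WN@(4,5)
Op 7: place BK@(5,3)
Op 8: place BN@(1,1)
Op 9: place BB@(4,3)
Per-piece attacks for W:
  WQ@(3,3): attacks (3,4) (3,2) (3,1) (3,0) (4,3) (2,3) (1,3) (0,3) (4,4) (5,5) (4,2) (5,1) (2,4) (1,5) (2,2) (1,1) [ray(0,1) blocked at (3,4); ray(0,-1) blocked at (3,0); ray(1,0) blocked at (4,3); ray(-1,-1) blocked at (1,1)]
  WN@(4,5): attacks (5,3) (3,3) (2,4)
  WQ@(5,4): attacks (5,5) (5,3) (4,4) (3,4) (4,5) (4,3) [ray(0,-1) blocked at (5,3); ray(-1,0) blocked at (3,4); ray(-1,1) blocked at (4,5); ray(-1,-1) blocked at (4,3)]
Union (19 distinct): (0,3) (1,1) (1,3) (1,5) (2,2) (2,3) (2,4) (3,0) (3,1) (3,2) (3,3) (3,4) (4,2) (4,3) (4,4) (4,5) (5,1) (5,3) (5,5)

Answer: 19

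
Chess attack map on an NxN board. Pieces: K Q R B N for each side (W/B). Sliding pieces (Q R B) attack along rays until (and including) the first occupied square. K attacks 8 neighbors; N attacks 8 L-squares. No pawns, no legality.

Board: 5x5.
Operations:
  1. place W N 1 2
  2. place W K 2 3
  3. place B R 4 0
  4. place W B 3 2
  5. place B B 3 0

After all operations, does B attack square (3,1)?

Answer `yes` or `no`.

Op 1: place WN@(1,2)
Op 2: place WK@(2,3)
Op 3: place BR@(4,0)
Op 4: place WB@(3,2)
Op 5: place BB@(3,0)
Per-piece attacks for B:
  BB@(3,0): attacks (4,1) (2,1) (1,2) [ray(-1,1) blocked at (1,2)]
  BR@(4,0): attacks (4,1) (4,2) (4,3) (4,4) (3,0) [ray(-1,0) blocked at (3,0)]
B attacks (3,1): no

Answer: no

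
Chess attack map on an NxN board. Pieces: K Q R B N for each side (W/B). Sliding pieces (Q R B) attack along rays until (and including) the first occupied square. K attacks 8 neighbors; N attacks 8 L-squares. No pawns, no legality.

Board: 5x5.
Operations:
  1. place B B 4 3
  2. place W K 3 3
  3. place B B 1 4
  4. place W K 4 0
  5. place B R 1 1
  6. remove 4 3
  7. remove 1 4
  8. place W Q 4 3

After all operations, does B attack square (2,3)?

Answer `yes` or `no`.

Op 1: place BB@(4,3)
Op 2: place WK@(3,3)
Op 3: place BB@(1,4)
Op 4: place WK@(4,0)
Op 5: place BR@(1,1)
Op 6: remove (4,3)
Op 7: remove (1,4)
Op 8: place WQ@(4,3)
Per-piece attacks for B:
  BR@(1,1): attacks (1,2) (1,3) (1,4) (1,0) (2,1) (3,1) (4,1) (0,1)
B attacks (2,3): no

Answer: no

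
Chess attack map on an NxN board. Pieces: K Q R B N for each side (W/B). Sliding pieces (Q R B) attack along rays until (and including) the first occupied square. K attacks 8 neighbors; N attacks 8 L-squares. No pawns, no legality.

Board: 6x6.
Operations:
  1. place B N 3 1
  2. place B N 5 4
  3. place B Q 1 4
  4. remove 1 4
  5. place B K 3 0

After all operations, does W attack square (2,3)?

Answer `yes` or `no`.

Op 1: place BN@(3,1)
Op 2: place BN@(5,4)
Op 3: place BQ@(1,4)
Op 4: remove (1,4)
Op 5: place BK@(3,0)
Per-piece attacks for W:
W attacks (2,3): no

Answer: no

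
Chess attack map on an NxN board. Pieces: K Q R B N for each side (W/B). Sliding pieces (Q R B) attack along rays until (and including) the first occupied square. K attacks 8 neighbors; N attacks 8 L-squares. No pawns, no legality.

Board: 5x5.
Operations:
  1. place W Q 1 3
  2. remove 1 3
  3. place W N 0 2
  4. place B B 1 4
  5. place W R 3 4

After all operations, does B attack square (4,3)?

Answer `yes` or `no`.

Answer: no

Derivation:
Op 1: place WQ@(1,3)
Op 2: remove (1,3)
Op 3: place WN@(0,2)
Op 4: place BB@(1,4)
Op 5: place WR@(3,4)
Per-piece attacks for B:
  BB@(1,4): attacks (2,3) (3,2) (4,1) (0,3)
B attacks (4,3): no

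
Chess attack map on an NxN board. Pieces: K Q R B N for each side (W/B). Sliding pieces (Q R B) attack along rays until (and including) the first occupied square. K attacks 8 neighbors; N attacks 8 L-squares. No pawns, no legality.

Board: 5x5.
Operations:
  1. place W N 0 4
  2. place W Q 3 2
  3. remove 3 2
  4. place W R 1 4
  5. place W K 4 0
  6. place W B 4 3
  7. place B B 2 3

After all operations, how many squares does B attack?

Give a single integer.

Op 1: place WN@(0,4)
Op 2: place WQ@(3,2)
Op 3: remove (3,2)
Op 4: place WR@(1,4)
Op 5: place WK@(4,0)
Op 6: place WB@(4,3)
Op 7: place BB@(2,3)
Per-piece attacks for B:
  BB@(2,3): attacks (3,4) (3,2) (4,1) (1,4) (1,2) (0,1) [ray(-1,1) blocked at (1,4)]
Union (6 distinct): (0,1) (1,2) (1,4) (3,2) (3,4) (4,1)

Answer: 6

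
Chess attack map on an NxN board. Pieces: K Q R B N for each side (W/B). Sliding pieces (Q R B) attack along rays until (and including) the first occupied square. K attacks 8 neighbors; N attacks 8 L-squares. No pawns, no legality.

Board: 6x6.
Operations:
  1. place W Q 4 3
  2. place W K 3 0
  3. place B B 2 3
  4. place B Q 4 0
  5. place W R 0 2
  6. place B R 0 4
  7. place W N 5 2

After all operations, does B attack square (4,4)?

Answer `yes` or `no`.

Op 1: place WQ@(4,3)
Op 2: place WK@(3,0)
Op 3: place BB@(2,3)
Op 4: place BQ@(4,0)
Op 5: place WR@(0,2)
Op 6: place BR@(0,4)
Op 7: place WN@(5,2)
Per-piece attacks for B:
  BR@(0,4): attacks (0,5) (0,3) (0,2) (1,4) (2,4) (3,4) (4,4) (5,4) [ray(0,-1) blocked at (0,2)]
  BB@(2,3): attacks (3,4) (4,5) (3,2) (4,1) (5,0) (1,4) (0,5) (1,2) (0,1)
  BQ@(4,0): attacks (4,1) (4,2) (4,3) (5,0) (3,0) (5,1) (3,1) (2,2) (1,3) (0,4) [ray(0,1) blocked at (4,3); ray(-1,0) blocked at (3,0); ray(-1,1) blocked at (0,4)]
B attacks (4,4): yes

Answer: yes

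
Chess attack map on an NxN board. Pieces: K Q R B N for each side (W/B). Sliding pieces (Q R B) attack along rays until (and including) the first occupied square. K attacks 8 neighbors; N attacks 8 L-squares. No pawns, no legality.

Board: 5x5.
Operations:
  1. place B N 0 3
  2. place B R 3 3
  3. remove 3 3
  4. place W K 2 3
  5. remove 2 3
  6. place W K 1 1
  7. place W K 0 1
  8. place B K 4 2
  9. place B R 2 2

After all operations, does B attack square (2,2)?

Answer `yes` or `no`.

Op 1: place BN@(0,3)
Op 2: place BR@(3,3)
Op 3: remove (3,3)
Op 4: place WK@(2,3)
Op 5: remove (2,3)
Op 6: place WK@(1,1)
Op 7: place WK@(0,1)
Op 8: place BK@(4,2)
Op 9: place BR@(2,2)
Per-piece attacks for B:
  BN@(0,3): attacks (2,4) (1,1) (2,2)
  BR@(2,2): attacks (2,3) (2,4) (2,1) (2,0) (3,2) (4,2) (1,2) (0,2) [ray(1,0) blocked at (4,2)]
  BK@(4,2): attacks (4,3) (4,1) (3,2) (3,3) (3,1)
B attacks (2,2): yes

Answer: yes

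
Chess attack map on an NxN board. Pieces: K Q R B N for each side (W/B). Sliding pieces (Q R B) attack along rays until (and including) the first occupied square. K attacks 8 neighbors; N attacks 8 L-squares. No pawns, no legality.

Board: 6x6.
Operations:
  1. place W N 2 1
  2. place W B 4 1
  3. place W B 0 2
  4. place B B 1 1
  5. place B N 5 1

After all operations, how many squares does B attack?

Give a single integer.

Answer: 10

Derivation:
Op 1: place WN@(2,1)
Op 2: place WB@(4,1)
Op 3: place WB@(0,2)
Op 4: place BB@(1,1)
Op 5: place BN@(5,1)
Per-piece attacks for B:
  BB@(1,1): attacks (2,2) (3,3) (4,4) (5,5) (2,0) (0,2) (0,0) [ray(-1,1) blocked at (0,2)]
  BN@(5,1): attacks (4,3) (3,2) (3,0)
Union (10 distinct): (0,0) (0,2) (2,0) (2,2) (3,0) (3,2) (3,3) (4,3) (4,4) (5,5)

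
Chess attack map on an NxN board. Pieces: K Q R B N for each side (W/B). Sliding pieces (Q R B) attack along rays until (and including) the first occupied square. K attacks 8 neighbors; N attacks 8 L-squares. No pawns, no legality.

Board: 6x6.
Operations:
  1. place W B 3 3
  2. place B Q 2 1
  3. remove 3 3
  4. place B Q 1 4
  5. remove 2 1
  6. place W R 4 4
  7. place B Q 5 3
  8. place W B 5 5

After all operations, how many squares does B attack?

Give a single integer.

Answer: 25

Derivation:
Op 1: place WB@(3,3)
Op 2: place BQ@(2,1)
Op 3: remove (3,3)
Op 4: place BQ@(1,4)
Op 5: remove (2,1)
Op 6: place WR@(4,4)
Op 7: place BQ@(5,3)
Op 8: place WB@(5,5)
Per-piece attacks for B:
  BQ@(1,4): attacks (1,5) (1,3) (1,2) (1,1) (1,0) (2,4) (3,4) (4,4) (0,4) (2,5) (2,3) (3,2) (4,1) (5,0) (0,5) (0,3) [ray(1,0) blocked at (4,4)]
  BQ@(5,3): attacks (5,4) (5,5) (5,2) (5,1) (5,0) (4,3) (3,3) (2,3) (1,3) (0,3) (4,4) (4,2) (3,1) (2,0) [ray(0,1) blocked at (5,5); ray(-1,1) blocked at (4,4)]
Union (25 distinct): (0,3) (0,4) (0,5) (1,0) (1,1) (1,2) (1,3) (1,5) (2,0) (2,3) (2,4) (2,5) (3,1) (3,2) (3,3) (3,4) (4,1) (4,2) (4,3) (4,4) (5,0) (5,1) (5,2) (5,4) (5,5)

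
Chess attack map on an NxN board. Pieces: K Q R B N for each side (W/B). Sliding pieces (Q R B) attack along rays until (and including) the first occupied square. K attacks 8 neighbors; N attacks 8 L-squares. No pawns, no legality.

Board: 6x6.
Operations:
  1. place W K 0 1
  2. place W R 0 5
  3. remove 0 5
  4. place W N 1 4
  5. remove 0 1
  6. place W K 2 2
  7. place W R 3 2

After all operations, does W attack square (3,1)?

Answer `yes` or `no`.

Op 1: place WK@(0,1)
Op 2: place WR@(0,5)
Op 3: remove (0,5)
Op 4: place WN@(1,4)
Op 5: remove (0,1)
Op 6: place WK@(2,2)
Op 7: place WR@(3,2)
Per-piece attacks for W:
  WN@(1,4): attacks (3,5) (2,2) (3,3) (0,2)
  WK@(2,2): attacks (2,3) (2,1) (3,2) (1,2) (3,3) (3,1) (1,3) (1,1)
  WR@(3,2): attacks (3,3) (3,4) (3,5) (3,1) (3,0) (4,2) (5,2) (2,2) [ray(-1,0) blocked at (2,2)]
W attacks (3,1): yes

Answer: yes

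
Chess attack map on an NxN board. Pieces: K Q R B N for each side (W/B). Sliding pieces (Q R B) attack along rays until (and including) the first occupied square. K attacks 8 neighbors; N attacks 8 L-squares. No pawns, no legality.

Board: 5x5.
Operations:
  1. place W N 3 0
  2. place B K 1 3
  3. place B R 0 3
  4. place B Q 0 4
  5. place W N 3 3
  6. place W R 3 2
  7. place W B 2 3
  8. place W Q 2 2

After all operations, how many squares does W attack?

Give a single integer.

Answer: 19

Derivation:
Op 1: place WN@(3,0)
Op 2: place BK@(1,3)
Op 3: place BR@(0,3)
Op 4: place BQ@(0,4)
Op 5: place WN@(3,3)
Op 6: place WR@(3,2)
Op 7: place WB@(2,3)
Op 8: place WQ@(2,2)
Per-piece attacks for W:
  WQ@(2,2): attacks (2,3) (2,1) (2,0) (3,2) (1,2) (0,2) (3,3) (3,1) (4,0) (1,3) (1,1) (0,0) [ray(0,1) blocked at (2,3); ray(1,0) blocked at (3,2); ray(1,1) blocked at (3,3); ray(-1,1) blocked at (1,3)]
  WB@(2,3): attacks (3,4) (3,2) (1,4) (1,2) (0,1) [ray(1,-1) blocked at (3,2)]
  WN@(3,0): attacks (4,2) (2,2) (1,1)
  WR@(3,2): attacks (3,3) (3,1) (3,0) (4,2) (2,2) [ray(0,1) blocked at (3,3); ray(0,-1) blocked at (3,0); ray(-1,0) blocked at (2,2)]
  WN@(3,3): attacks (1,4) (4,1) (2,1) (1,2)
Union (19 distinct): (0,0) (0,1) (0,2) (1,1) (1,2) (1,3) (1,4) (2,0) (2,1) (2,2) (2,3) (3,0) (3,1) (3,2) (3,3) (3,4) (4,0) (4,1) (4,2)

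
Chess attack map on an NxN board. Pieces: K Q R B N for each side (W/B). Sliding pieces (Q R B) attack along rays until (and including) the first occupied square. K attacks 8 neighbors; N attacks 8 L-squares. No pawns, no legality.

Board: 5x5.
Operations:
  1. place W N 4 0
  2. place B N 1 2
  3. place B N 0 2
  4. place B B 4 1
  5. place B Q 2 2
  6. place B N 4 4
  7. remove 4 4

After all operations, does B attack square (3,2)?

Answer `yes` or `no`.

Answer: yes

Derivation:
Op 1: place WN@(4,0)
Op 2: place BN@(1,2)
Op 3: place BN@(0,2)
Op 4: place BB@(4,1)
Op 5: place BQ@(2,2)
Op 6: place BN@(4,4)
Op 7: remove (4,4)
Per-piece attacks for B:
  BN@(0,2): attacks (1,4) (2,3) (1,0) (2,1)
  BN@(1,2): attacks (2,4) (3,3) (0,4) (2,0) (3,1) (0,0)
  BQ@(2,2): attacks (2,3) (2,4) (2,1) (2,0) (3,2) (4,2) (1,2) (3,3) (4,4) (3,1) (4,0) (1,3) (0,4) (1,1) (0,0) [ray(-1,0) blocked at (1,2); ray(1,-1) blocked at (4,0)]
  BB@(4,1): attacks (3,2) (2,3) (1,4) (3,0)
B attacks (3,2): yes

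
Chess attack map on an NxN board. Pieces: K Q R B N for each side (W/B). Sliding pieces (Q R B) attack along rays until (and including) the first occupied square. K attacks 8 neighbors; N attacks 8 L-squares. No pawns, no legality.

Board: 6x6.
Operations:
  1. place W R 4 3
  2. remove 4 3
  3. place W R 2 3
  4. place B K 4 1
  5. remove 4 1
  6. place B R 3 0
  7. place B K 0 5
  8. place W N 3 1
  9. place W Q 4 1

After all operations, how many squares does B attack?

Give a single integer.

Op 1: place WR@(4,3)
Op 2: remove (4,3)
Op 3: place WR@(2,3)
Op 4: place BK@(4,1)
Op 5: remove (4,1)
Op 6: place BR@(3,0)
Op 7: place BK@(0,5)
Op 8: place WN@(3,1)
Op 9: place WQ@(4,1)
Per-piece attacks for B:
  BK@(0,5): attacks (0,4) (1,5) (1,4)
  BR@(3,0): attacks (3,1) (4,0) (5,0) (2,0) (1,0) (0,0) [ray(0,1) blocked at (3,1)]
Union (9 distinct): (0,0) (0,4) (1,0) (1,4) (1,5) (2,0) (3,1) (4,0) (5,0)

Answer: 9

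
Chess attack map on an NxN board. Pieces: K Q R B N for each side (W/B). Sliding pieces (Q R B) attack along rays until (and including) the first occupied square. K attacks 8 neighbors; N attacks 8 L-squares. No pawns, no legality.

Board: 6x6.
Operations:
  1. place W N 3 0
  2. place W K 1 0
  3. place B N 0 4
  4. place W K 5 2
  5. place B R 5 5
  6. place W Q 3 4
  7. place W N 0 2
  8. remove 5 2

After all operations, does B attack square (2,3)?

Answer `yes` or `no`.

Answer: yes

Derivation:
Op 1: place WN@(3,0)
Op 2: place WK@(1,0)
Op 3: place BN@(0,4)
Op 4: place WK@(5,2)
Op 5: place BR@(5,5)
Op 6: place WQ@(3,4)
Op 7: place WN@(0,2)
Op 8: remove (5,2)
Per-piece attacks for B:
  BN@(0,4): attacks (2,5) (1,2) (2,3)
  BR@(5,5): attacks (5,4) (5,3) (5,2) (5,1) (5,0) (4,5) (3,5) (2,5) (1,5) (0,5)
B attacks (2,3): yes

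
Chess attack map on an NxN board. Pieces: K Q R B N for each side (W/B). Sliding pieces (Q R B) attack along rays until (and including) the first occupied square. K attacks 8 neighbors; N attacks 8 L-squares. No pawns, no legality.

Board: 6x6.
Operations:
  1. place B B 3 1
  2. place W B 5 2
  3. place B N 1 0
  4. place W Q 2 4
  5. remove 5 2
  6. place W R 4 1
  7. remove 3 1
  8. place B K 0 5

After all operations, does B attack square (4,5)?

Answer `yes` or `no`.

Answer: no

Derivation:
Op 1: place BB@(3,1)
Op 2: place WB@(5,2)
Op 3: place BN@(1,0)
Op 4: place WQ@(2,4)
Op 5: remove (5,2)
Op 6: place WR@(4,1)
Op 7: remove (3,1)
Op 8: place BK@(0,5)
Per-piece attacks for B:
  BK@(0,5): attacks (0,4) (1,5) (1,4)
  BN@(1,0): attacks (2,2) (3,1) (0,2)
B attacks (4,5): no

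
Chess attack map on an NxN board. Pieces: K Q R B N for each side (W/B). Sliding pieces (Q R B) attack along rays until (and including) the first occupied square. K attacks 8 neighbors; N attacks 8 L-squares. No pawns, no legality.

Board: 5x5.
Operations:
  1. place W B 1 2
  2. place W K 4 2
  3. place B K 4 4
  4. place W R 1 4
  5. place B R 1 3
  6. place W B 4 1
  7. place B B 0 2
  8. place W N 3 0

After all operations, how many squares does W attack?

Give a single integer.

Op 1: place WB@(1,2)
Op 2: place WK@(4,2)
Op 3: place BK@(4,4)
Op 4: place WR@(1,4)
Op 5: place BR@(1,3)
Op 6: place WB@(4,1)
Op 7: place BB@(0,2)
Op 8: place WN@(3,0)
Per-piece attacks for W:
  WB@(1,2): attacks (2,3) (3,4) (2,1) (3,0) (0,3) (0,1) [ray(1,-1) blocked at (3,0)]
  WR@(1,4): attacks (1,3) (2,4) (3,4) (4,4) (0,4) [ray(0,-1) blocked at (1,3); ray(1,0) blocked at (4,4)]
  WN@(3,0): attacks (4,2) (2,2) (1,1)
  WB@(4,1): attacks (3,2) (2,3) (1,4) (3,0) [ray(-1,1) blocked at (1,4); ray(-1,-1) blocked at (3,0)]
  WK@(4,2): attacks (4,3) (4,1) (3,2) (3,3) (3,1)
Union (19 distinct): (0,1) (0,3) (0,4) (1,1) (1,3) (1,4) (2,1) (2,2) (2,3) (2,4) (3,0) (3,1) (3,2) (3,3) (3,4) (4,1) (4,2) (4,3) (4,4)

Answer: 19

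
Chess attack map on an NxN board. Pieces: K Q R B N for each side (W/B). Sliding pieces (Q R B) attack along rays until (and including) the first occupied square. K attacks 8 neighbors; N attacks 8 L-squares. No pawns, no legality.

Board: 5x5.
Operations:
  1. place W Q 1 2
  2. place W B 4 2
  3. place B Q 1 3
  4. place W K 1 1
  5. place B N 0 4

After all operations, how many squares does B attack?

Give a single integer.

Answer: 12

Derivation:
Op 1: place WQ@(1,2)
Op 2: place WB@(4,2)
Op 3: place BQ@(1,3)
Op 4: place WK@(1,1)
Op 5: place BN@(0,4)
Per-piece attacks for B:
  BN@(0,4): attacks (1,2) (2,3)
  BQ@(1,3): attacks (1,4) (1,2) (2,3) (3,3) (4,3) (0,3) (2,4) (2,2) (3,1) (4,0) (0,4) (0,2) [ray(0,-1) blocked at (1,2); ray(-1,1) blocked at (0,4)]
Union (12 distinct): (0,2) (0,3) (0,4) (1,2) (1,4) (2,2) (2,3) (2,4) (3,1) (3,3) (4,0) (4,3)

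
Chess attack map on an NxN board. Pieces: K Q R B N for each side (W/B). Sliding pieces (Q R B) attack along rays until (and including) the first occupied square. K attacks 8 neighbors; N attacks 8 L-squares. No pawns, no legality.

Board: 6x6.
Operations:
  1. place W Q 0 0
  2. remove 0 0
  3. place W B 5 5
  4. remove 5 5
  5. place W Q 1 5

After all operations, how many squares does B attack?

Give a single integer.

Answer: 0

Derivation:
Op 1: place WQ@(0,0)
Op 2: remove (0,0)
Op 3: place WB@(5,5)
Op 4: remove (5,5)
Op 5: place WQ@(1,5)
Per-piece attacks for B:
Union (0 distinct): (none)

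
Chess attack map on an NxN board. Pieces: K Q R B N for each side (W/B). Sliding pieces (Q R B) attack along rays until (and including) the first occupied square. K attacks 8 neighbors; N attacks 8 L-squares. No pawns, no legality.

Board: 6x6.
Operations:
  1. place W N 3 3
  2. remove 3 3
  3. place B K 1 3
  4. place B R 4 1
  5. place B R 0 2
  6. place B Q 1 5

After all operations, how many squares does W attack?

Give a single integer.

Op 1: place WN@(3,3)
Op 2: remove (3,3)
Op 3: place BK@(1,3)
Op 4: place BR@(4,1)
Op 5: place BR@(0,2)
Op 6: place BQ@(1,5)
Per-piece attacks for W:
Union (0 distinct): (none)

Answer: 0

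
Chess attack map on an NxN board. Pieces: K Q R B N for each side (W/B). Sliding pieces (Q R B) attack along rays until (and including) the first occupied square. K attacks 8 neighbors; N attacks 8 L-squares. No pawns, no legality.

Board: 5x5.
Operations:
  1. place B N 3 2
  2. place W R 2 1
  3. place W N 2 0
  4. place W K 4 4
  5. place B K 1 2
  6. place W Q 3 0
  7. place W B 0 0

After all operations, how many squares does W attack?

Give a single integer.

Op 1: place BN@(3,2)
Op 2: place WR@(2,1)
Op 3: place WN@(2,0)
Op 4: place WK@(4,4)
Op 5: place BK@(1,2)
Op 6: place WQ@(3,0)
Op 7: place WB@(0,0)
Per-piece attacks for W:
  WB@(0,0): attacks (1,1) (2,2) (3,3) (4,4) [ray(1,1) blocked at (4,4)]
  WN@(2,0): attacks (3,2) (4,1) (1,2) (0,1)
  WR@(2,1): attacks (2,2) (2,3) (2,4) (2,0) (3,1) (4,1) (1,1) (0,1) [ray(0,-1) blocked at (2,0)]
  WQ@(3,0): attacks (3,1) (3,2) (4,0) (2,0) (4,1) (2,1) [ray(0,1) blocked at (3,2); ray(-1,0) blocked at (2,0); ray(-1,1) blocked at (2,1)]
  WK@(4,4): attacks (4,3) (3,4) (3,3)
Union (16 distinct): (0,1) (1,1) (1,2) (2,0) (2,1) (2,2) (2,3) (2,4) (3,1) (3,2) (3,3) (3,4) (4,0) (4,1) (4,3) (4,4)

Answer: 16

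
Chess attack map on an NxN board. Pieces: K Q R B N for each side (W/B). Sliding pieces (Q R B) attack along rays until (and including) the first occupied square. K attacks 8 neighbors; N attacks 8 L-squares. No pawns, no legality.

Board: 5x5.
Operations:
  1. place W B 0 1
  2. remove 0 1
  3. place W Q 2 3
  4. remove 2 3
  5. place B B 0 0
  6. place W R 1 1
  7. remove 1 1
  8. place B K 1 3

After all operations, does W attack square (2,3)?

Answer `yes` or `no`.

Answer: no

Derivation:
Op 1: place WB@(0,1)
Op 2: remove (0,1)
Op 3: place WQ@(2,3)
Op 4: remove (2,3)
Op 5: place BB@(0,0)
Op 6: place WR@(1,1)
Op 7: remove (1,1)
Op 8: place BK@(1,3)
Per-piece attacks for W:
W attacks (2,3): no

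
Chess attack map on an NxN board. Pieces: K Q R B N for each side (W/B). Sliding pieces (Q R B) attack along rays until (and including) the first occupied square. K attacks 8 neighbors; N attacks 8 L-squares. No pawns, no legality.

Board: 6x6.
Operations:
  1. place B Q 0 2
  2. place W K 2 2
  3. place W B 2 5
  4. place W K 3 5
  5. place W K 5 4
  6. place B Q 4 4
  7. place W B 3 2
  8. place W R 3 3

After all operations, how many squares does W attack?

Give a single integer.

Op 1: place BQ@(0,2)
Op 2: place WK@(2,2)
Op 3: place WB@(2,5)
Op 4: place WK@(3,5)
Op 5: place WK@(5,4)
Op 6: place BQ@(4,4)
Op 7: place WB@(3,2)
Op 8: place WR@(3,3)
Per-piece attacks for W:
  WK@(2,2): attacks (2,3) (2,1) (3,2) (1,2) (3,3) (3,1) (1,3) (1,1)
  WB@(2,5): attacks (3,4) (4,3) (5,2) (1,4) (0,3)
  WB@(3,2): attacks (4,3) (5,4) (4,1) (5,0) (2,3) (1,4) (0,5) (2,1) (1,0) [ray(1,1) blocked at (5,4)]
  WR@(3,3): attacks (3,4) (3,5) (3,2) (4,3) (5,3) (2,3) (1,3) (0,3) [ray(0,1) blocked at (3,5); ray(0,-1) blocked at (3,2)]
  WK@(3,5): attacks (3,4) (4,5) (2,5) (4,4) (2,4)
  WK@(5,4): attacks (5,5) (5,3) (4,4) (4,5) (4,3)
Union (25 distinct): (0,3) (0,5) (1,0) (1,1) (1,2) (1,3) (1,4) (2,1) (2,3) (2,4) (2,5) (3,1) (3,2) (3,3) (3,4) (3,5) (4,1) (4,3) (4,4) (4,5) (5,0) (5,2) (5,3) (5,4) (5,5)

Answer: 25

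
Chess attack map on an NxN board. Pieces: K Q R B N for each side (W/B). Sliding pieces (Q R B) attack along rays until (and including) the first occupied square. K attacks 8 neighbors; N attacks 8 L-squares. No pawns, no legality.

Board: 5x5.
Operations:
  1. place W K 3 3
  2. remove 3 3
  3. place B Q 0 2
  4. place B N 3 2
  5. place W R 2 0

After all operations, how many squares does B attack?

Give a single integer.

Answer: 13

Derivation:
Op 1: place WK@(3,3)
Op 2: remove (3,3)
Op 3: place BQ@(0,2)
Op 4: place BN@(3,2)
Op 5: place WR@(2,0)
Per-piece attacks for B:
  BQ@(0,2): attacks (0,3) (0,4) (0,1) (0,0) (1,2) (2,2) (3,2) (1,3) (2,4) (1,1) (2,0) [ray(1,0) blocked at (3,2); ray(1,-1) blocked at (2,0)]
  BN@(3,2): attacks (4,4) (2,4) (1,3) (4,0) (2,0) (1,1)
Union (13 distinct): (0,0) (0,1) (0,3) (0,4) (1,1) (1,2) (1,3) (2,0) (2,2) (2,4) (3,2) (4,0) (4,4)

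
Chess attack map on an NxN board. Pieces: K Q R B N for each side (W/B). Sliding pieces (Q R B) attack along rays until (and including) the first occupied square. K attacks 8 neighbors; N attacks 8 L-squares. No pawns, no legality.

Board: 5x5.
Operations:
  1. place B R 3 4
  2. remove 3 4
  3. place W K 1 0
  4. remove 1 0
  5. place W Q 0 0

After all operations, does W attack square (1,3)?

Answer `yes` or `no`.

Answer: no

Derivation:
Op 1: place BR@(3,4)
Op 2: remove (3,4)
Op 3: place WK@(1,0)
Op 4: remove (1,0)
Op 5: place WQ@(0,0)
Per-piece attacks for W:
  WQ@(0,0): attacks (0,1) (0,2) (0,3) (0,4) (1,0) (2,0) (3,0) (4,0) (1,1) (2,2) (3,3) (4,4)
W attacks (1,3): no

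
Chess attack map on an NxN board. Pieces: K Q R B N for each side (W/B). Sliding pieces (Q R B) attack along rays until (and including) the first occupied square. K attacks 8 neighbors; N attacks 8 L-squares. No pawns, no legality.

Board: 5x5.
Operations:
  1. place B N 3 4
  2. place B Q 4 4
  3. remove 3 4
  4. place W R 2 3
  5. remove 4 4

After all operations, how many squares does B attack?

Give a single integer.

Op 1: place BN@(3,4)
Op 2: place BQ@(4,4)
Op 3: remove (3,4)
Op 4: place WR@(2,3)
Op 5: remove (4,4)
Per-piece attacks for B:
Union (0 distinct): (none)

Answer: 0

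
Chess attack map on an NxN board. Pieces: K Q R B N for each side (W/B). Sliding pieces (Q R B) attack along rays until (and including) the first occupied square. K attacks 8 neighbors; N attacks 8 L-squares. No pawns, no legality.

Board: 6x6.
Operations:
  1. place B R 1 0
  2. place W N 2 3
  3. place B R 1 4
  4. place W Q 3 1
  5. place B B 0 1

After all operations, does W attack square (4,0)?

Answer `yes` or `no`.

Op 1: place BR@(1,0)
Op 2: place WN@(2,3)
Op 3: place BR@(1,4)
Op 4: place WQ@(3,1)
Op 5: place BB@(0,1)
Per-piece attacks for W:
  WN@(2,3): attacks (3,5) (4,4) (1,5) (0,4) (3,1) (4,2) (1,1) (0,2)
  WQ@(3,1): attacks (3,2) (3,3) (3,4) (3,5) (3,0) (4,1) (5,1) (2,1) (1,1) (0,1) (4,2) (5,3) (4,0) (2,2) (1,3) (0,4) (2,0) [ray(-1,0) blocked at (0,1)]
W attacks (4,0): yes

Answer: yes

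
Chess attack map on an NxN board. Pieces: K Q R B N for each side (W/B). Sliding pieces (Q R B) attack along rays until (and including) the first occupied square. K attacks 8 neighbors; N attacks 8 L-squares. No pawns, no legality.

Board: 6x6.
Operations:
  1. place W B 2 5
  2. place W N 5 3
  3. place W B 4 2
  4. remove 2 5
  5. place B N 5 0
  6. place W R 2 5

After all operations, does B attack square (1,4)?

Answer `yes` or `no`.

Op 1: place WB@(2,5)
Op 2: place WN@(5,3)
Op 3: place WB@(4,2)
Op 4: remove (2,5)
Op 5: place BN@(5,0)
Op 6: place WR@(2,5)
Per-piece attacks for B:
  BN@(5,0): attacks (4,2) (3,1)
B attacks (1,4): no

Answer: no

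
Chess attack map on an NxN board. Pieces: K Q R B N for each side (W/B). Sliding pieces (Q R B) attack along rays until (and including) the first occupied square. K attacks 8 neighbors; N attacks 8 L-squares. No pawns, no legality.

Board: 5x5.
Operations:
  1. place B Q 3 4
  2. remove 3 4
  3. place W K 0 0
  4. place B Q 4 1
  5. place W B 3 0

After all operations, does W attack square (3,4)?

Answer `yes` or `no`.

Answer: no

Derivation:
Op 1: place BQ@(3,4)
Op 2: remove (3,4)
Op 3: place WK@(0,0)
Op 4: place BQ@(4,1)
Op 5: place WB@(3,0)
Per-piece attacks for W:
  WK@(0,0): attacks (0,1) (1,0) (1,1)
  WB@(3,0): attacks (4,1) (2,1) (1,2) (0,3) [ray(1,1) blocked at (4,1)]
W attacks (3,4): no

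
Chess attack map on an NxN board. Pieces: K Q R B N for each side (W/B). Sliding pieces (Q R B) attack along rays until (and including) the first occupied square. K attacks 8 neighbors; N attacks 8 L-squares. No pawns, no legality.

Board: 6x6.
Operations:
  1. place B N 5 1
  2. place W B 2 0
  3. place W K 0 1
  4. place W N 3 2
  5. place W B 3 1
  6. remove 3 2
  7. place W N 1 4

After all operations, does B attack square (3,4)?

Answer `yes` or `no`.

Answer: no

Derivation:
Op 1: place BN@(5,1)
Op 2: place WB@(2,0)
Op 3: place WK@(0,1)
Op 4: place WN@(3,2)
Op 5: place WB@(3,1)
Op 6: remove (3,2)
Op 7: place WN@(1,4)
Per-piece attacks for B:
  BN@(5,1): attacks (4,3) (3,2) (3,0)
B attacks (3,4): no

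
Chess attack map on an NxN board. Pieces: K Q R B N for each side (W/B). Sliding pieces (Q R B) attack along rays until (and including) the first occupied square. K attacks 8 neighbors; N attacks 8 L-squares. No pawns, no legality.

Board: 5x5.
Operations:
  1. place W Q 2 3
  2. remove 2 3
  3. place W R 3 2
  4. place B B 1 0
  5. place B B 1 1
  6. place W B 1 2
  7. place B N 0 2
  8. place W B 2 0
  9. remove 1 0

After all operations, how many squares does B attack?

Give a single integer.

Answer: 10

Derivation:
Op 1: place WQ@(2,3)
Op 2: remove (2,3)
Op 3: place WR@(3,2)
Op 4: place BB@(1,0)
Op 5: place BB@(1,1)
Op 6: place WB@(1,2)
Op 7: place BN@(0,2)
Op 8: place WB@(2,0)
Op 9: remove (1,0)
Per-piece attacks for B:
  BN@(0,2): attacks (1,4) (2,3) (1,0) (2,1)
  BB@(1,1): attacks (2,2) (3,3) (4,4) (2,0) (0,2) (0,0) [ray(1,-1) blocked at (2,0); ray(-1,1) blocked at (0,2)]
Union (10 distinct): (0,0) (0,2) (1,0) (1,4) (2,0) (2,1) (2,2) (2,3) (3,3) (4,4)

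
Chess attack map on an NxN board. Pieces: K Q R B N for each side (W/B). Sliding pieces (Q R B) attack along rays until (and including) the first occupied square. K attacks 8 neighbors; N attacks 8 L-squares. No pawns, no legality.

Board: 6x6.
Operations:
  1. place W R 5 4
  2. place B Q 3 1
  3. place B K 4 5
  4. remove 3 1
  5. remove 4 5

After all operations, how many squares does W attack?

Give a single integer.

Answer: 10

Derivation:
Op 1: place WR@(5,4)
Op 2: place BQ@(3,1)
Op 3: place BK@(4,5)
Op 4: remove (3,1)
Op 5: remove (4,5)
Per-piece attacks for W:
  WR@(5,4): attacks (5,5) (5,3) (5,2) (5,1) (5,0) (4,4) (3,4) (2,4) (1,4) (0,4)
Union (10 distinct): (0,4) (1,4) (2,4) (3,4) (4,4) (5,0) (5,1) (5,2) (5,3) (5,5)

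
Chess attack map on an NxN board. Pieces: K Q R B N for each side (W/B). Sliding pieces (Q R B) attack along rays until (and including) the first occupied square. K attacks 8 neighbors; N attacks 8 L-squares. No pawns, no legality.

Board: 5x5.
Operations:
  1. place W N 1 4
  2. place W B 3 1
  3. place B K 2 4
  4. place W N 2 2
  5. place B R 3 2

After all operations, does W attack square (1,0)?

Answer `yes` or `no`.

Op 1: place WN@(1,4)
Op 2: place WB@(3,1)
Op 3: place BK@(2,4)
Op 4: place WN@(2,2)
Op 5: place BR@(3,2)
Per-piece attacks for W:
  WN@(1,4): attacks (2,2) (3,3) (0,2)
  WN@(2,2): attacks (3,4) (4,3) (1,4) (0,3) (3,0) (4,1) (1,0) (0,1)
  WB@(3,1): attacks (4,2) (4,0) (2,2) (2,0) [ray(-1,1) blocked at (2,2)]
W attacks (1,0): yes

Answer: yes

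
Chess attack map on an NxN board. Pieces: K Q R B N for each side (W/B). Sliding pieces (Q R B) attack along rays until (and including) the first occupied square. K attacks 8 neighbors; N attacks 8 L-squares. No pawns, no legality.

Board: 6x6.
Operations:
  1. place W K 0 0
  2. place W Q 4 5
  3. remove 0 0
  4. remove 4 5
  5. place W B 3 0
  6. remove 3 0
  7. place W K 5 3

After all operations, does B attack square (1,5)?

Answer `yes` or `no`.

Answer: no

Derivation:
Op 1: place WK@(0,0)
Op 2: place WQ@(4,5)
Op 3: remove (0,0)
Op 4: remove (4,5)
Op 5: place WB@(3,0)
Op 6: remove (3,0)
Op 7: place WK@(5,3)
Per-piece attacks for B:
B attacks (1,5): no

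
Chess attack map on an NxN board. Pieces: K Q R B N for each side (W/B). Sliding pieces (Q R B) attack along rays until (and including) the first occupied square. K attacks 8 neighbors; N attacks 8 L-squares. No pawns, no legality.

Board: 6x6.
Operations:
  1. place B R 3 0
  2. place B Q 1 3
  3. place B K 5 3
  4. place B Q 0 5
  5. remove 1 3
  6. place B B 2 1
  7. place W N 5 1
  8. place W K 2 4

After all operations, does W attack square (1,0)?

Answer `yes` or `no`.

Answer: no

Derivation:
Op 1: place BR@(3,0)
Op 2: place BQ@(1,3)
Op 3: place BK@(5,3)
Op 4: place BQ@(0,5)
Op 5: remove (1,3)
Op 6: place BB@(2,1)
Op 7: place WN@(5,1)
Op 8: place WK@(2,4)
Per-piece attacks for W:
  WK@(2,4): attacks (2,5) (2,3) (3,4) (1,4) (3,5) (3,3) (1,5) (1,3)
  WN@(5,1): attacks (4,3) (3,2) (3,0)
W attacks (1,0): no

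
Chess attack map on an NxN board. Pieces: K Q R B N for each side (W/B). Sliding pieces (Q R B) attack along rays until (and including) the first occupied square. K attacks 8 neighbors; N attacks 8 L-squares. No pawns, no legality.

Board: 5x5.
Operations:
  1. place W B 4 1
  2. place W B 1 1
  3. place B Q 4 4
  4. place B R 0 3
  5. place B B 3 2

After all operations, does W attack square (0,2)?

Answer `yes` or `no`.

Op 1: place WB@(4,1)
Op 2: place WB@(1,1)
Op 3: place BQ@(4,4)
Op 4: place BR@(0,3)
Op 5: place BB@(3,2)
Per-piece attacks for W:
  WB@(1,1): attacks (2,2) (3,3) (4,4) (2,0) (0,2) (0,0) [ray(1,1) blocked at (4,4)]
  WB@(4,1): attacks (3,2) (3,0) [ray(-1,1) blocked at (3,2)]
W attacks (0,2): yes

Answer: yes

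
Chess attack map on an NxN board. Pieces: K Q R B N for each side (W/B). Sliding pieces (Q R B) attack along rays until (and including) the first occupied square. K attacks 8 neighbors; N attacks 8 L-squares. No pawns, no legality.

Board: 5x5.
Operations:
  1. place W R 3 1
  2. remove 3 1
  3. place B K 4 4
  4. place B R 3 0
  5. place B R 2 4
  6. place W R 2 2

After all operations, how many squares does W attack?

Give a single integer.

Answer: 8

Derivation:
Op 1: place WR@(3,1)
Op 2: remove (3,1)
Op 3: place BK@(4,4)
Op 4: place BR@(3,0)
Op 5: place BR@(2,4)
Op 6: place WR@(2,2)
Per-piece attacks for W:
  WR@(2,2): attacks (2,3) (2,4) (2,1) (2,0) (3,2) (4,2) (1,2) (0,2) [ray(0,1) blocked at (2,4)]
Union (8 distinct): (0,2) (1,2) (2,0) (2,1) (2,3) (2,4) (3,2) (4,2)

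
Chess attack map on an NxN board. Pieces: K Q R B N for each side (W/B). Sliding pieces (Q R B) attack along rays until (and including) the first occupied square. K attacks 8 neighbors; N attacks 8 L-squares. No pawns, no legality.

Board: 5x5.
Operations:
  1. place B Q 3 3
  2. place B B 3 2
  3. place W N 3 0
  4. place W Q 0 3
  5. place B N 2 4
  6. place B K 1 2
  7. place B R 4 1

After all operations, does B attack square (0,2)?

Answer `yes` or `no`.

Op 1: place BQ@(3,3)
Op 2: place BB@(3,2)
Op 3: place WN@(3,0)
Op 4: place WQ@(0,3)
Op 5: place BN@(2,4)
Op 6: place BK@(1,2)
Op 7: place BR@(4,1)
Per-piece attacks for B:
  BK@(1,2): attacks (1,3) (1,1) (2,2) (0,2) (2,3) (2,1) (0,3) (0,1)
  BN@(2,4): attacks (3,2) (4,3) (1,2) (0,3)
  BB@(3,2): attacks (4,3) (4,1) (2,3) (1,4) (2,1) (1,0) [ray(1,-1) blocked at (4,1)]
  BQ@(3,3): attacks (3,4) (3,2) (4,3) (2,3) (1,3) (0,3) (4,4) (4,2) (2,4) (2,2) (1,1) (0,0) [ray(0,-1) blocked at (3,2); ray(-1,0) blocked at (0,3); ray(-1,1) blocked at (2,4)]
  BR@(4,1): attacks (4,2) (4,3) (4,4) (4,0) (3,1) (2,1) (1,1) (0,1)
B attacks (0,2): yes

Answer: yes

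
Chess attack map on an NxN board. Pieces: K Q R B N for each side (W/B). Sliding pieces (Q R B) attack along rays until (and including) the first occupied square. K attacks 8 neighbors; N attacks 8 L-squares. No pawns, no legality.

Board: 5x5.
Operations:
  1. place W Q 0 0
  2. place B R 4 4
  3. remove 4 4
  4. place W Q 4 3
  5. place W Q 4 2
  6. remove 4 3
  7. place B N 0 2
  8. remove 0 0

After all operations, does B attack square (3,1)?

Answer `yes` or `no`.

Op 1: place WQ@(0,0)
Op 2: place BR@(4,4)
Op 3: remove (4,4)
Op 4: place WQ@(4,3)
Op 5: place WQ@(4,2)
Op 6: remove (4,3)
Op 7: place BN@(0,2)
Op 8: remove (0,0)
Per-piece attacks for B:
  BN@(0,2): attacks (1,4) (2,3) (1,0) (2,1)
B attacks (3,1): no

Answer: no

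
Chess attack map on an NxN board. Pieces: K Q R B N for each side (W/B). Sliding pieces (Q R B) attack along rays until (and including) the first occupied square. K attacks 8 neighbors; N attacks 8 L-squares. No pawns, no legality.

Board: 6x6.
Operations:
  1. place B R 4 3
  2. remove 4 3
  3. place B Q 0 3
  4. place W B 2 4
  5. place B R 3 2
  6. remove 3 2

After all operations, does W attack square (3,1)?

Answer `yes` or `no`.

Answer: no

Derivation:
Op 1: place BR@(4,3)
Op 2: remove (4,3)
Op 3: place BQ@(0,3)
Op 4: place WB@(2,4)
Op 5: place BR@(3,2)
Op 6: remove (3,2)
Per-piece attacks for W:
  WB@(2,4): attacks (3,5) (3,3) (4,2) (5,1) (1,5) (1,3) (0,2)
W attacks (3,1): no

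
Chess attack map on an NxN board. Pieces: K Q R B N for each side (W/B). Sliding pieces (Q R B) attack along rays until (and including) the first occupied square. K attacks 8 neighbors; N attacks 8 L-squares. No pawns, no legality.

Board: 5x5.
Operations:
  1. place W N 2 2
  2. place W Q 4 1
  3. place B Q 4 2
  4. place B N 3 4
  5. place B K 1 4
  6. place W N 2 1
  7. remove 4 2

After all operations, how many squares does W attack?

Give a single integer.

Op 1: place WN@(2,2)
Op 2: place WQ@(4,1)
Op 3: place BQ@(4,2)
Op 4: place BN@(3,4)
Op 5: place BK@(1,4)
Op 6: place WN@(2,1)
Op 7: remove (4,2)
Per-piece attacks for W:
  WN@(2,1): attacks (3,3) (4,2) (1,3) (0,2) (4,0) (0,0)
  WN@(2,2): attacks (3,4) (4,3) (1,4) (0,3) (3,0) (4,1) (1,0) (0,1)
  WQ@(4,1): attacks (4,2) (4,3) (4,4) (4,0) (3,1) (2,1) (3,2) (2,3) (1,4) (3,0) [ray(-1,0) blocked at (2,1); ray(-1,1) blocked at (1,4)]
Union (19 distinct): (0,0) (0,1) (0,2) (0,3) (1,0) (1,3) (1,4) (2,1) (2,3) (3,0) (3,1) (3,2) (3,3) (3,4) (4,0) (4,1) (4,2) (4,3) (4,4)

Answer: 19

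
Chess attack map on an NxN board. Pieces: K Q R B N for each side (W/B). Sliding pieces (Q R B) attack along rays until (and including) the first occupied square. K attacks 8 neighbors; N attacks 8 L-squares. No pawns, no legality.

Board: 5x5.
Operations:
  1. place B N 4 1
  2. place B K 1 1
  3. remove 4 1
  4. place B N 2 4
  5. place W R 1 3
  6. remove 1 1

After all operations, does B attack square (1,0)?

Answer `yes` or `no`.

Op 1: place BN@(4,1)
Op 2: place BK@(1,1)
Op 3: remove (4,1)
Op 4: place BN@(2,4)
Op 5: place WR@(1,3)
Op 6: remove (1,1)
Per-piece attacks for B:
  BN@(2,4): attacks (3,2) (4,3) (1,2) (0,3)
B attacks (1,0): no

Answer: no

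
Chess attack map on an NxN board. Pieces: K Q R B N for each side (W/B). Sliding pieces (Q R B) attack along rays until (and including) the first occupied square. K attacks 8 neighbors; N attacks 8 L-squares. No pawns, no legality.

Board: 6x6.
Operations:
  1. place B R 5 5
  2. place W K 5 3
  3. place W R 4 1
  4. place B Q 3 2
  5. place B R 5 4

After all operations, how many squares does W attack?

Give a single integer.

Op 1: place BR@(5,5)
Op 2: place WK@(5,3)
Op 3: place WR@(4,1)
Op 4: place BQ@(3,2)
Op 5: place BR@(5,4)
Per-piece attacks for W:
  WR@(4,1): attacks (4,2) (4,3) (4,4) (4,5) (4,0) (5,1) (3,1) (2,1) (1,1) (0,1)
  WK@(5,3): attacks (5,4) (5,2) (4,3) (4,4) (4,2)
Union (12 distinct): (0,1) (1,1) (2,1) (3,1) (4,0) (4,2) (4,3) (4,4) (4,5) (5,1) (5,2) (5,4)

Answer: 12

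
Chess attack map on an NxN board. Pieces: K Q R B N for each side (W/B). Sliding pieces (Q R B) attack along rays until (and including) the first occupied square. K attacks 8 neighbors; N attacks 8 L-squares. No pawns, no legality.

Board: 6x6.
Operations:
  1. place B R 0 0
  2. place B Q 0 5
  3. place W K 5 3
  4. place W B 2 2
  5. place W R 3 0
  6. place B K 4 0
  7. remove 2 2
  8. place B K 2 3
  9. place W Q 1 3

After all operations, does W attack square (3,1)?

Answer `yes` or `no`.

Answer: yes

Derivation:
Op 1: place BR@(0,0)
Op 2: place BQ@(0,5)
Op 3: place WK@(5,3)
Op 4: place WB@(2,2)
Op 5: place WR@(3,0)
Op 6: place BK@(4,0)
Op 7: remove (2,2)
Op 8: place BK@(2,3)
Op 9: place WQ@(1,3)
Per-piece attacks for W:
  WQ@(1,3): attacks (1,4) (1,5) (1,2) (1,1) (1,0) (2,3) (0,3) (2,4) (3,5) (2,2) (3,1) (4,0) (0,4) (0,2) [ray(1,0) blocked at (2,3); ray(1,-1) blocked at (4,0)]
  WR@(3,0): attacks (3,1) (3,2) (3,3) (3,4) (3,5) (4,0) (2,0) (1,0) (0,0) [ray(1,0) blocked at (4,0); ray(-1,0) blocked at (0,0)]
  WK@(5,3): attacks (5,4) (5,2) (4,3) (4,4) (4,2)
W attacks (3,1): yes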